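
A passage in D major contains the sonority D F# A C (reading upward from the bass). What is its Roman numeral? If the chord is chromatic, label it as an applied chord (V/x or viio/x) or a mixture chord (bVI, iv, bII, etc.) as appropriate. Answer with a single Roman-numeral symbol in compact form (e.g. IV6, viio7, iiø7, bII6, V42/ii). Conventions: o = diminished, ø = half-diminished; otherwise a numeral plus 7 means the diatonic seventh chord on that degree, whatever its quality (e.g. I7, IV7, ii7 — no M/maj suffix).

The pitches D-F#-A-C form a dominant seventh chord rooted on D.
D is not a diatonic chord root with this quality in D major, but it lies a perfect fifth above G (IV), so the chord functions as an applied dominant of IV.

V7/IV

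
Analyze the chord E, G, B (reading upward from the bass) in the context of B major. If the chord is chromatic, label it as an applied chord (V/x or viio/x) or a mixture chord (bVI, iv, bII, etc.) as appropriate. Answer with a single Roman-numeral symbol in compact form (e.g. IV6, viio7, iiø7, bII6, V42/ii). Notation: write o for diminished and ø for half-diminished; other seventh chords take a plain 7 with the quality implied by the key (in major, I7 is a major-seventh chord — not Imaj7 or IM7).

iv

The pitches E-G-B form a minor triad rooted on E.
E is the fourth degree of B major. This is the minor subdominant, borrowed from the parallel minor.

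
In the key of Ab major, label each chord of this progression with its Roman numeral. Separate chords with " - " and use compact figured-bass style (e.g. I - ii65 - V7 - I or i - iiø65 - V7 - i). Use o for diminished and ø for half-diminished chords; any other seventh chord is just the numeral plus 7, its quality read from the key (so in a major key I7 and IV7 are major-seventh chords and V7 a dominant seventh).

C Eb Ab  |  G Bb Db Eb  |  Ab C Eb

I6 - V65 - I

C-Eb-Ab has root Ab, degree 1 in Ab major, so I6.
G-Bb-Db-Eb: root Eb is the dominant; dominant seventh chord there is V65.
Ab-C-Eb: root Ab is the tonic; major triad there is I.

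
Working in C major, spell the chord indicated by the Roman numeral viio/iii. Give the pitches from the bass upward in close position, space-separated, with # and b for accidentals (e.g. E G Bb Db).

D# F# A

The slash marks an applied leading-tone chord: viio of iii. In C major, iii is E, so the leading tone to it is D#, a half step below.
Building a diminished triad on D# gives D#-F#-A.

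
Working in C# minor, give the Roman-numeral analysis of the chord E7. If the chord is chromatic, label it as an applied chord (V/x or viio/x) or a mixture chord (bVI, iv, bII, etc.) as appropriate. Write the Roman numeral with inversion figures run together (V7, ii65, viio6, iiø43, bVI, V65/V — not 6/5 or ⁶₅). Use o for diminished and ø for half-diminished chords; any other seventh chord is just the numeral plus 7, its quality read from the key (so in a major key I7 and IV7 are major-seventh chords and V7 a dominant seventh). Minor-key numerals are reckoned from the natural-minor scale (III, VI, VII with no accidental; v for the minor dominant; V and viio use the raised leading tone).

The pitches E-G#-B-D form a dominant seventh chord rooted on E.
E is not a diatonic chord root with this quality in C# minor, but it lies a perfect fifth above A (VI), so the chord functions as an applied dominant of VI.

V7/VI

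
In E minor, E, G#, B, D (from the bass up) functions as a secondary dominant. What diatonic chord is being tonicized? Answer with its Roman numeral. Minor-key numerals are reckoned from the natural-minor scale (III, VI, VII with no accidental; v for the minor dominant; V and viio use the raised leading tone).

iv

The chord is a dominant seventh chord on E.
A dominant resolves down a perfect fifth: E → A. In E minor, A is scale degree 4, i.e. iv.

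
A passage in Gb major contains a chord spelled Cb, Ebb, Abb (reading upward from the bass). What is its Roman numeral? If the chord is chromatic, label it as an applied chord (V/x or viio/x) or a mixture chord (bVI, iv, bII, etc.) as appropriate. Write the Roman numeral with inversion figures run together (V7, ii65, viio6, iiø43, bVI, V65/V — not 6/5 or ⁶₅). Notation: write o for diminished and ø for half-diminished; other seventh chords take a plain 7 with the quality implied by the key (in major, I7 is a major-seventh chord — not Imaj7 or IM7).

bII6

The pitches Abb-Cb-Ebb form a major triad rooted on Abb.
Abb is the lowered second degree of Gb major (diatonic 2 would be Ab). This is the Neapolitan sixth — a major triad on the lowered second degree, here in its customary first inversion.
With Cb in the bass the chord is in first inversion, so the figured bass is 6.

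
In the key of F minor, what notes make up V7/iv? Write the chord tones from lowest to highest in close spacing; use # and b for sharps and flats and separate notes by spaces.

F A C Eb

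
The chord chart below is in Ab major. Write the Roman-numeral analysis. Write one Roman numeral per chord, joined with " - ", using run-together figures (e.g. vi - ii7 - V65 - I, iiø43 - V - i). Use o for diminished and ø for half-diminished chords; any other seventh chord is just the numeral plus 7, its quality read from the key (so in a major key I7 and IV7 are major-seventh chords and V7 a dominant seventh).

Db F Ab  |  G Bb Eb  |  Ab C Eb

Db-F-Ab: major triad on Db = scale degree 4 → IV.
G-Bb-Eb has root Eb, degree 5 in Ab major, so V6.
Ab-C-Eb: major triad on Ab = scale degree 1 → I.

IV - V6 - I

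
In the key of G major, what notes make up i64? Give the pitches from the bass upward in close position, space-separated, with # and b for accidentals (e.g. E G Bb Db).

D G Bb

Scale degree 1 in G major is G; here the chord built on it is altered to a minor triad. i64 is the minor tonic, borrowed from the parallel minor.
So the chord is G-Bb-D, a minor triad.
With the 64 figure the chord is in second inversion; from the bass D upward in close position it reads D-G-Bb.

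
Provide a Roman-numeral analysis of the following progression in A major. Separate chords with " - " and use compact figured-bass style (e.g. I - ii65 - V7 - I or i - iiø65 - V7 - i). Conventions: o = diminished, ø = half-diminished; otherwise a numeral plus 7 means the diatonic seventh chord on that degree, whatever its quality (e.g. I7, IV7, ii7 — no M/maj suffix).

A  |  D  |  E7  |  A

I - IV - V7 - I

A has root A, degree 1 in A major, so I.
D: major triad on D = scale degree 4 → IV.
E7 has root E, degree 5 in A major, so V7.
A: root A is the tonic; major triad there is I.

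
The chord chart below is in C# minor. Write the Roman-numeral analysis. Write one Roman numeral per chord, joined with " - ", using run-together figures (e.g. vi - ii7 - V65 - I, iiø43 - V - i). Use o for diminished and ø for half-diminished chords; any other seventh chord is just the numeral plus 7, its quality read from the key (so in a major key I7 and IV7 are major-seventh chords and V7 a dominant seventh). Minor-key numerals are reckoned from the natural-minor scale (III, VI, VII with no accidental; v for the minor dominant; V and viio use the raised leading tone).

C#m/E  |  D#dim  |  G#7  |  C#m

C#m/E has root C#, degree 1 in C# minor, so i6.
D#dim: root D# is the supertonic; diminished triad there is iio.
G#7 has root G#, degree 5 in C# minor, so V7.
C#m: root C# is the tonic; minor triad there is i.

i6 - iio - V7 - i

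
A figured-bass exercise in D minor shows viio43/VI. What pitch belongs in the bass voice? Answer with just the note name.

The applied chord viio43/VI is rooted on A: A-C-Eb-Gb.
The figure 43 means second inversion — the fifth is in the bass.

Eb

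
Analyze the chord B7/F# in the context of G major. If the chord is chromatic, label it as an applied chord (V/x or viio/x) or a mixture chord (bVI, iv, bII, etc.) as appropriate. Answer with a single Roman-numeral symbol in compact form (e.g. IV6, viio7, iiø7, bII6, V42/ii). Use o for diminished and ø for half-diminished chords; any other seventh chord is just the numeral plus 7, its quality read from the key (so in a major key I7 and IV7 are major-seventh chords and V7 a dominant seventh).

The pitches B-D#-F#-A form a dominant seventh chord rooted on B.
B is not a diatonic chord root with this quality in G major, but it lies a perfect fifth above E (vi), so the chord functions as an applied dominant of vi.
With F# in the bass the chord is in second inversion, so the figured bass is 43.

V43/vi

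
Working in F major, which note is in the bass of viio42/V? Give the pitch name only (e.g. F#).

The applied chord viio42/V is rooted on B: B-D-F-Ab.
The figure 42 means third inversion — the seventh is in the bass.

Ab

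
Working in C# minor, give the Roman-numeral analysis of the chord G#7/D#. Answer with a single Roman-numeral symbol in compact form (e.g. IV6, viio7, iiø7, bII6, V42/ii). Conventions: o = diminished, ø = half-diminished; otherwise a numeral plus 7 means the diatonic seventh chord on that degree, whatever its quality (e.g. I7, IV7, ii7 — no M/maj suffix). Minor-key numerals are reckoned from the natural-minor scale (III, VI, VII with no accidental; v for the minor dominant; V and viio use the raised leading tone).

V43

The pitches G#-B#-D#-F# form a dominant seventh chord rooted on G#.
In C# minor, G# is the dominant; the diatonic dominant seventh chord there is V7.
With D# in the bass the chord is in second inversion, so the figured bass is 43.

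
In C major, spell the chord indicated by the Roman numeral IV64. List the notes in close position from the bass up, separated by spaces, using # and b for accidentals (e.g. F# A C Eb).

C F A

The numeral's case and figure indicate a major triad. In C major its root, the fourth degree, is F.
Stacking thirds from F gives F-A-C.
With the 64 figure the chord is in second inversion; from the bass C upward in close position it reads C-F-A.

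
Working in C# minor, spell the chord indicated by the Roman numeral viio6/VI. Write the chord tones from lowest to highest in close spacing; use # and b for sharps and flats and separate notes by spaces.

B D G#

The slash marks an applied leading-tone chord: viio of VI. In C# minor, VI is A, so the leading tone to it is G#, a half step below.
Building a diminished triad on G# gives G#-B-D.
The figured bass 6 indicates first inversion, placing the third (B) in the bass: B-D-G#.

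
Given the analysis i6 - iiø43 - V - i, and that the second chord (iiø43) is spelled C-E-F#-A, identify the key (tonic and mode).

E minor

iiø43 is given as C-E-F#-A — a half-diminished seventh chord with root F#.
If F# is scale degree 2 and the mode makes that degree carry a half-diminished seventh chord, the tonic is E and the mode is minor.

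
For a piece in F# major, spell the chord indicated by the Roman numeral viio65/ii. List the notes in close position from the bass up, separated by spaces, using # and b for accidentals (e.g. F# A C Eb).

A# C# E F##

viio65/ii is a secondary leading-tone chord. The target ii is G# in F# major; the applied chord is rooted a semitone below, on F##.
Building a fully diminished seventh chord on F## gives F##-A#-C#-E.
With the 65 figure the chord is in first inversion; from the bass A# upward in close position it reads A#-C#-E-F##.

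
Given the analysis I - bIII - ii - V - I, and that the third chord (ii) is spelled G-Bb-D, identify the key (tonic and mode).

ii is given as G-Bb-D — a minor triad with root G.
ii on G implies G is the supertonic; that puts the tonic at F, and the lowercase numeral fits major mode.

F major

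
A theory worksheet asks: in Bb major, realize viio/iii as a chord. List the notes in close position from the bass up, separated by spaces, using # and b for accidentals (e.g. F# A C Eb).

C# E G

The slash marks an applied leading-tone chord: viio of iii. In Bb major, iii is D, so the leading tone to it is C#, a half step below.
Building a diminished triad on C# gives C#-E-G.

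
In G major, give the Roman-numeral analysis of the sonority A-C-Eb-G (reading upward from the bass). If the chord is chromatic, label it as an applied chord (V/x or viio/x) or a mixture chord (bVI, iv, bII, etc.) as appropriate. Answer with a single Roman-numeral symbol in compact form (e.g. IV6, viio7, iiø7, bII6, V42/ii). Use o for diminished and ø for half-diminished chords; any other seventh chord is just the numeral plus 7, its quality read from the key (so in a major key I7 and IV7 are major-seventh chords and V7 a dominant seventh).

iiø7

Stacked in thirds the chord is A-C-Eb-G: a half-diminished seventh chord on A.
A is the second degree of G major. This is the half-diminished supertonic seventh, borrowed from the parallel minor.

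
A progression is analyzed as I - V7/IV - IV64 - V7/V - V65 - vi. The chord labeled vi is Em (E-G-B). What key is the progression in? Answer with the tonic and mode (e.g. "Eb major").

The chord Em is a minor triad rooted on E; its label is vi.
If E is scale degree 6 and the mode makes that degree carry a minor triad, the tonic is G and the mode is major.

G major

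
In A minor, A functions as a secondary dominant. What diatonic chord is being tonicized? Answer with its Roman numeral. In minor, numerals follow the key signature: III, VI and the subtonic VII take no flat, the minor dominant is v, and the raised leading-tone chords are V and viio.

iv

The chord is a major triad on A.
A dominant resolves down a perfect fifth: A → D. In A minor, D is scale degree 4, i.e. iv.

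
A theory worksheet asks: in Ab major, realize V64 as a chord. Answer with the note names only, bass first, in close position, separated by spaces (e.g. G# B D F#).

The numeral's case and figure indicate a major triad. In Ab major its root, scale degree 5, is Eb.
That chord is spelled Eb-G-Bb.
The figured bass 64 indicates second inversion, placing the fifth (Bb) in the bass: Bb-Eb-G.

Bb Eb G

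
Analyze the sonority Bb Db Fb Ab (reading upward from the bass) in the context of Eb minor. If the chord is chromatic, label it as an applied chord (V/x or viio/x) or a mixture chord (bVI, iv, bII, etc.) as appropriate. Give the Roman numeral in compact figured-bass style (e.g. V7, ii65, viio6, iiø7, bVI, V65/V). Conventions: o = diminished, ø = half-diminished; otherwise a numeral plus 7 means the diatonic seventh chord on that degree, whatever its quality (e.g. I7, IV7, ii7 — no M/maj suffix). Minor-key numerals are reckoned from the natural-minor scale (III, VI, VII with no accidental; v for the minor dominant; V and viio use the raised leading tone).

Stacked in thirds the chord is Bb-Db-Fb-Ab: a half-diminished seventh chord on Bb.
Bb sits a half step below Cb (VI in Eb minor); a diminished chord there is the applied leading-tone chord of VI.

viiø7/VI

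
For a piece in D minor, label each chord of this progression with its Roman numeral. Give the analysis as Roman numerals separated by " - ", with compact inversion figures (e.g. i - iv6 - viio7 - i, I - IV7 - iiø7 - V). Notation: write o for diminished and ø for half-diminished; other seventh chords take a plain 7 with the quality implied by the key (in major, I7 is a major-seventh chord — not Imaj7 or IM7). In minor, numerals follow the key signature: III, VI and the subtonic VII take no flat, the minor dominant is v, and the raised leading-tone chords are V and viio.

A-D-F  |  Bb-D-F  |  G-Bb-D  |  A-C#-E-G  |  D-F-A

A-D-F: root D is the tonic; minor triad there is i64.
Bb-D-F: major triad on Bb = scale degree 6 → VI.
G-Bb-D: root G is the subdominant; minor triad there is iv.
A-C#-E-G: root A is the dominant; dominant seventh chord there is V7.
D-F-A: minor triad on D = scale degree 1 → i.

i64 - VI - iv - V7 - i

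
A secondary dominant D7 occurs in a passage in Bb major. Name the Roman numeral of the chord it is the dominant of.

vi

The chord is a dominant seventh chord on D.
A dominant resolves down a perfect fifth: D → G. In Bb major, G is scale degree 6, i.e. vi.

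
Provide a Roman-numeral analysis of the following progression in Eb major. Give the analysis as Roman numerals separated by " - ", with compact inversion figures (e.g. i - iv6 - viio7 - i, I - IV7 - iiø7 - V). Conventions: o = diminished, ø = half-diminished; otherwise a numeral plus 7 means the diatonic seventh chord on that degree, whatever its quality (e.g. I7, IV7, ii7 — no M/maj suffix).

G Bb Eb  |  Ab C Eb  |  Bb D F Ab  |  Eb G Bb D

G-Bb-Eb: root Eb is the tonic; major triad there is I6.
Ab-C-Eb has root Ab, degree 4 in Eb major, so IV.
Bb-D-F-Ab: dominant seventh chord on Bb = scale degree 5 → V7.
Eb-G-Bb-D: root Eb is the tonic; major seventh chord there is I7.

I6 - IV - V7 - I7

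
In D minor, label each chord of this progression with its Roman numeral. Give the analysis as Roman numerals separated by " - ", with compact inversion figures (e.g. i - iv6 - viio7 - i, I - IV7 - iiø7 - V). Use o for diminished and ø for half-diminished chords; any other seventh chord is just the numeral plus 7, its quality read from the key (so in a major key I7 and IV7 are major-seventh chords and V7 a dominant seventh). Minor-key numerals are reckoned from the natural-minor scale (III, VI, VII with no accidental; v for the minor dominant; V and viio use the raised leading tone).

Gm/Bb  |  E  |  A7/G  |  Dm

iv6 - V/V - V42 - i

Gm/Bb: root G is the subdominant; minor triad there is iv6.
E: a major triad on E, the applied dominant of V → V/V.
A7/G: root A is the dominant; dominant seventh chord there is V42.
Dm has root D, degree 1 in D minor, so i.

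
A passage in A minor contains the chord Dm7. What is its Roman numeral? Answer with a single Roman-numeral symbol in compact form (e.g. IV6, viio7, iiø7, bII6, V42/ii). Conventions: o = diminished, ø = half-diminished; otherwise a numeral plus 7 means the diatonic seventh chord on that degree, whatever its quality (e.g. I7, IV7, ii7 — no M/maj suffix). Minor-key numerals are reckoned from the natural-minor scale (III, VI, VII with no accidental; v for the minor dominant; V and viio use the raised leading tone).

iv7

The pitches D-F-A-C form a minor seventh chord rooted on D.
D is scale degree 4 in A minor, and a minor seventh chord on that degree is written iv7.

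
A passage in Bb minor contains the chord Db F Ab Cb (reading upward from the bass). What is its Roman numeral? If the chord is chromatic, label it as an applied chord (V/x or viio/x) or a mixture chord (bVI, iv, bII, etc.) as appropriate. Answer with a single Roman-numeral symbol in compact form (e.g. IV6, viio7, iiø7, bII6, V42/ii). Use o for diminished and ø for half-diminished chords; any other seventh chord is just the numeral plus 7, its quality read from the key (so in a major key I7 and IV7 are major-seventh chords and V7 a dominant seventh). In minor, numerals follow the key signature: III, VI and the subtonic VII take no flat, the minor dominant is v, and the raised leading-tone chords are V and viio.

Stacked in thirds the chord is Db-F-Ab-Cb: a dominant seventh chord on Db.
Db is not a diatonic chord root with this quality in Bb minor, but it lies a perfect fifth above Gb (VI), so the chord functions as an applied dominant of VI.

V7/VI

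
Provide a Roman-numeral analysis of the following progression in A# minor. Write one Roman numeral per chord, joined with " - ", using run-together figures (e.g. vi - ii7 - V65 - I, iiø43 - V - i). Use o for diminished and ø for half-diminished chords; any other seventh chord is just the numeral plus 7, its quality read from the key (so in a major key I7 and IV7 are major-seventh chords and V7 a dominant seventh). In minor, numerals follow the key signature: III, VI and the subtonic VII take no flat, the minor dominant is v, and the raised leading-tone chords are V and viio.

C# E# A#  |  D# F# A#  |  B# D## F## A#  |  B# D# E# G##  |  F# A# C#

C#-E#-A#: root A# is the tonic; minor triad there is i6.
D#-F#-A# has root D#, degree 4 in A# minor, so iv.
B#-D##-F##-A#: chromatic; B# is V of V, so V7/V.
B#-D#-E#-G##: root E# is the dominant; dominant seventh chord there is V43.
F#-A#-C#: root F# is the submediant; major triad there is VI.

i6 - iv - V7/V - V43 - VI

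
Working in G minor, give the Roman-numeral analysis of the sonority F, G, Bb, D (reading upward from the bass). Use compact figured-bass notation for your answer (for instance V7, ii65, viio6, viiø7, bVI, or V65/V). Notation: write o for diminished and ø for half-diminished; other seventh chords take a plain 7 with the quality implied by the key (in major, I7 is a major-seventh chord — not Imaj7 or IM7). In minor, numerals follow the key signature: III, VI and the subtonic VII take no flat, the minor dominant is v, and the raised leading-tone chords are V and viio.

The pitches G-Bb-D-F form a minor seventh chord rooted on G.
G is scale degree 1 in G minor, and a minor seventh chord on that degree is written i7.
With F in the bass the chord is in third inversion, so the figured bass is 42.

i42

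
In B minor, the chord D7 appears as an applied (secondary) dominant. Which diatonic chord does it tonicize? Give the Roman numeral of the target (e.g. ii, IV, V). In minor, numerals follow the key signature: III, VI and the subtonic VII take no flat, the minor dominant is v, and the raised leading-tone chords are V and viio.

VI

The chord is a dominant seventh chord on D.
A dominant resolves down a perfect fifth: D → G. In B minor, G is scale degree 6, i.e. VI.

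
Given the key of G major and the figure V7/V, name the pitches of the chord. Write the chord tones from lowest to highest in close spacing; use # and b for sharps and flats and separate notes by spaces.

The slash means an applied dominant: we want the dominant of V. In G major, V is D major, and its dominant is built on A.
Building a dominant seventh chord on A gives A-C#-E-G.

A C# E G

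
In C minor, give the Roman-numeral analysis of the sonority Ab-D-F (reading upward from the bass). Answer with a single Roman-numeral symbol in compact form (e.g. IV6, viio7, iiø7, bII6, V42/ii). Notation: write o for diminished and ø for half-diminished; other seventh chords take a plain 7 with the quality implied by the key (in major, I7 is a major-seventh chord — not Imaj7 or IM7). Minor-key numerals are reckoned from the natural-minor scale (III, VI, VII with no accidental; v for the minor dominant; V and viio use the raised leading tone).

iio64

The pitches D-F-Ab form a diminished triad rooted on D.
In C minor, D is the supertonic; the diatonic diminished triad there is iio.
With Ab in the bass the chord is in second inversion, so the figured bass is 64.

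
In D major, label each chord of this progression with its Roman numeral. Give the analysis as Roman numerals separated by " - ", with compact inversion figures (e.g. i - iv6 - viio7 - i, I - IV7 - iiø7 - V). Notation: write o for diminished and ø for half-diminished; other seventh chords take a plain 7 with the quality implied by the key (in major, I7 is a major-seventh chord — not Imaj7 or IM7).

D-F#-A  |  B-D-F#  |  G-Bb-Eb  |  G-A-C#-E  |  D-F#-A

D-F#-A: major triad on D = scale degree 1 → I.
B-D-F# has root B, degree 6 in D major, so vi.
G-Bb-Eb: major triad on Eb — chromatic; Eb is the lowered second degree, so this is the Neapolitan sixth, bII6 (third, G, in the bass — hence the 6).
G-A-C#-E: root A is the dominant; dominant seventh chord there is V42.
D-F#-A: root D is the tonic; major triad there is I.

I - vi - bII6 - V42 - I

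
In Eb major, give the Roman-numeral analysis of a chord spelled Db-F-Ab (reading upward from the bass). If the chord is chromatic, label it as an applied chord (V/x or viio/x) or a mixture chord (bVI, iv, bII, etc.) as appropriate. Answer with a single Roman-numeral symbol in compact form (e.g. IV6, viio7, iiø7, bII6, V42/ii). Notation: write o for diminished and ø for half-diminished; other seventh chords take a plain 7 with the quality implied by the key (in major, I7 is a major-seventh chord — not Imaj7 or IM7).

bVII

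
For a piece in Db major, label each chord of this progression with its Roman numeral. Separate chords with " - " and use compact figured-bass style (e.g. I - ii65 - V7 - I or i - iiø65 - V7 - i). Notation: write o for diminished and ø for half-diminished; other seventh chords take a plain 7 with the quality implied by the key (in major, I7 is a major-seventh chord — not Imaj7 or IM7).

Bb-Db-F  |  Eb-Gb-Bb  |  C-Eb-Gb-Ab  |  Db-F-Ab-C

Bb-Db-F: root Bb is the submediant; minor triad there is vi.
Eb-Gb-Bb has root Eb, degree 2 in Db major, so ii.
C-Eb-Gb-Ab: root Ab is the dominant; dominant seventh chord there is V65.
Db-F-Ab-C has root Db, degree 1 in Db major, so I7.

vi - ii - V65 - I7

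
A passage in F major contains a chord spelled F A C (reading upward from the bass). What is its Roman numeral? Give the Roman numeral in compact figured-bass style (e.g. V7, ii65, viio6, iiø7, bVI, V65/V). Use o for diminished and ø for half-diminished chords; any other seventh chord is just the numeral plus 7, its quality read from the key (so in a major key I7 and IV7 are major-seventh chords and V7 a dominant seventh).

I

The pitches F-A-C form a major triad rooted on F.
F is scale degree 1 in F major, and a major triad on that degree is written I.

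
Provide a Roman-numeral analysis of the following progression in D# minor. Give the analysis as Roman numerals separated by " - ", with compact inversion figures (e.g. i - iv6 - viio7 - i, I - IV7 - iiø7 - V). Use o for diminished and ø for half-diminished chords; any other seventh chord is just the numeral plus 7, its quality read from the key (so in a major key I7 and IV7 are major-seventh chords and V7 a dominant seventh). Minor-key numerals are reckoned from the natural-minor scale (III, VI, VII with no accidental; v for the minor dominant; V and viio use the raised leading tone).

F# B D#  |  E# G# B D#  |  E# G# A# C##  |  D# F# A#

F#-B-D# has root B, degree 6 in D# minor, so VI64.
E#-G#-B-D#: half-diminished seventh chord on E# = scale degree 2 → iiø7.
E#-G#-A#-C##: root A# is the dominant; dominant seventh chord there is V43.
D#-F#-A# has root D#, degree 1 in D# minor, so i.

VI64 - iiø7 - V43 - i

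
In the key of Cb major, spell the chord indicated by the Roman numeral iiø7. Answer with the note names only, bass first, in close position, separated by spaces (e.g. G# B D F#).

Scale degree 2 in Cb major is Db; here the chord built on it is altered to a half-diminished seventh chord. iiø7 is the half-diminished supertonic seventh, borrowed from the parallel minor.
So the chord is Db-Fb-Abb-Cb, a half-diminished seventh chord.

Db Fb Abb Cb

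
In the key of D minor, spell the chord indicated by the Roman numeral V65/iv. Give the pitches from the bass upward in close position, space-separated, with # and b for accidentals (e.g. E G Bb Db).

F# A C D

V65/iv is a secondary dominant — the dominant seventh of iv. iv in D minor is G, so the applied chord's root is D, a perfect fifth above.
Building a dominant seventh chord on D gives D-F#-A-C.
With the 65 figure the chord is in first inversion; from the bass F# upward in close position it reads F#-A-C-D.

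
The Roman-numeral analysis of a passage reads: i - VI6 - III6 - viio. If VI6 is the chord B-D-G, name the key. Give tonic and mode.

The chord G/B is a major triad rooted on G; its label is VI6.
VI6 on G implies G is the submediant; that puts the tonic at B, and the uppercase numeral fits minor mode.

B minor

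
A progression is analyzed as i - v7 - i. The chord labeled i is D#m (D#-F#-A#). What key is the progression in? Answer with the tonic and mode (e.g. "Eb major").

D# minor

The anchor chord is a minor triad on D#, labeled i.
If D# is scale degree 1 and the mode makes that degree carry a minor triad, the tonic is D# and the mode is minor.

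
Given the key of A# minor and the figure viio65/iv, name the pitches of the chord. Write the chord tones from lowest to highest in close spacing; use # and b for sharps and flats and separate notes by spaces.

The slash marks an applied leading-tone chord: viio of iv. In A# minor, iv is D#, so the leading tone to it is C##, a half step below.
Building a fully diminished seventh chord on C## gives C##-E#-G#-B.
The figured bass 65 indicates first inversion, placing the third (E#) in the bass: E#-G#-B-C##.

E# G# B C##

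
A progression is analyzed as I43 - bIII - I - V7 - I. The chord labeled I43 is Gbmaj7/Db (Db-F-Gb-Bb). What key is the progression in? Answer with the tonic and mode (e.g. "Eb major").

The anchor chord is a major seventh chord on Gb, labeled I43.
If Gb is scale degree 1 and the mode makes that degree carry a major seventh chord, the tonic is Gb and the mode is major.

Gb major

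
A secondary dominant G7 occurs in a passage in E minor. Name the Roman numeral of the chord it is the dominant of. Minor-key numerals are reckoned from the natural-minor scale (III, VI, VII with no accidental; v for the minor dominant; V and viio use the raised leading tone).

The chord is a dominant seventh chord on G.
A dominant resolves down a perfect fifth: G → C. In E minor, C is scale degree 6, i.e. VI.

VI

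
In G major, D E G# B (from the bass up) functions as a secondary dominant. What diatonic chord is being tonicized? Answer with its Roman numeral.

The chord is a dominant seventh chord on E.
A dominant resolves down a perfect fifth: E → A. In G major, A is scale degree 2, i.e. ii.

ii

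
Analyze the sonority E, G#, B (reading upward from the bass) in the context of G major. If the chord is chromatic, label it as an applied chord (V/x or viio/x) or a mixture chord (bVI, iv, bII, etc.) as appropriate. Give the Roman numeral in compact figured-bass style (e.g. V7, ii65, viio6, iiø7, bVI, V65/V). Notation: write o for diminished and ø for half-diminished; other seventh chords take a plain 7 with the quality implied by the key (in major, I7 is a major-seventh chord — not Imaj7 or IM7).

V/ii

The pitches E-G#-B form a major triad rooted on E.
E is not a diatonic chord root with this quality in G major, but it lies a perfect fifth above A (ii), so the chord functions as an applied dominant of ii.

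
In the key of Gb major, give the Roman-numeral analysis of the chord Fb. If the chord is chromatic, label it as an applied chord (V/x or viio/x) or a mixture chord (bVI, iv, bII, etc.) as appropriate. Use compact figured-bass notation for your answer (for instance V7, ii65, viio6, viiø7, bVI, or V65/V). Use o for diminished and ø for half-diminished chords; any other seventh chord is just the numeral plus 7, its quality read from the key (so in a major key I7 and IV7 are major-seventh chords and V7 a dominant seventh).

bVII

Stacked in thirds the chord is Fb-Ab-Cb: a major triad on Fb.
Fb is the lowered seventh degree of Gb major (diatonic 7 would be F). This is a major triad on the lowered seventh degree (the subtonic), borrowed from the parallel minor.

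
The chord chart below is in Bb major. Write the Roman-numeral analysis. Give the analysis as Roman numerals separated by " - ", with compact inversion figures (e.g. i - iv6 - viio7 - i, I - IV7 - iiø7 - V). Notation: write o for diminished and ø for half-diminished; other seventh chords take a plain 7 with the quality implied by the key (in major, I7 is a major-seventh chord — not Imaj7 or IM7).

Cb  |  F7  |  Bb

bII - V7 - I

Cb is non-diatonic — a major triad on the lowered supertonic (Cb): the Neapolitan chord, bII.
F7: root F is the dominant; dominant seventh chord there is V7.
Bb has root Bb, degree 1 in Bb major, so I.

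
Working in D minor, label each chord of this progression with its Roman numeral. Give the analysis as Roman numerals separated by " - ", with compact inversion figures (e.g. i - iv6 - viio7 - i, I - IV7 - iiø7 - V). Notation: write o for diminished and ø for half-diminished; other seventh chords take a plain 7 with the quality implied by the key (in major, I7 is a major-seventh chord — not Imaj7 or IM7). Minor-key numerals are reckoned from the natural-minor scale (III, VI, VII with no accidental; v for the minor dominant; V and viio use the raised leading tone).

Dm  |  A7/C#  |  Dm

Dm: minor triad on D = scale degree 1 → i.
A7/C#: dominant seventh chord on A = scale degree 5 → V65.
Dm has root D, degree 1 in D minor, so i.

i - V65 - i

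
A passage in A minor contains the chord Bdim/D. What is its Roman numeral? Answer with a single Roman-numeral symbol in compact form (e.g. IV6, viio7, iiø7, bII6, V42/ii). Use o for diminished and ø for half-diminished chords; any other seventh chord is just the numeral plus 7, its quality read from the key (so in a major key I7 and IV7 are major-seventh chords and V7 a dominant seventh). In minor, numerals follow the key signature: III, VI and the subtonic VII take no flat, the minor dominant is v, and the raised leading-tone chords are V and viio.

Stacked in thirds the chord is B-D-F: a diminished triad on B.
In A minor, B is the supertonic; the diatonic diminished triad there is iio.
With D in the bass the chord is in first inversion, so the figured bass is 6.

iio6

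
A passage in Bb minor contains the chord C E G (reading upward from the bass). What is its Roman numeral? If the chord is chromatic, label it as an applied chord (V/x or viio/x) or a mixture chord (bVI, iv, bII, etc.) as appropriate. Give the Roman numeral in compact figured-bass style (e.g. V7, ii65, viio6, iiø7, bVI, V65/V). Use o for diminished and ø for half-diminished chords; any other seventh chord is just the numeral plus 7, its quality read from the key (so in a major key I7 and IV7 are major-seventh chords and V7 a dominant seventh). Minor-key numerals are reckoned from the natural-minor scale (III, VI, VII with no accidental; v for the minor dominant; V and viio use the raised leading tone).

The pitches C-E-G form a major triad rooted on C.
C is not a diatonic chord root with this quality in Bb minor, but it lies a perfect fifth above F (V), so the chord functions as an applied dominant of V.

V/V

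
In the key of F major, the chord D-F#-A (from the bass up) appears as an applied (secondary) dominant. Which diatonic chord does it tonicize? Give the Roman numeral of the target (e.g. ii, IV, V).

The chord is a major triad on D.
A dominant resolves down a perfect fifth: D → G. In F major, G is scale degree 2, i.e. ii.

ii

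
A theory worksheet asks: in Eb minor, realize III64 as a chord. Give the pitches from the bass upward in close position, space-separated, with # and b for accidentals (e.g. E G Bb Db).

The numeral's case and figure indicate a major triad. In Eb minor its root, scale degree 3, is Gb.
That chord is spelled Gb-Bb-Db.
With the 64 figure the chord is in second inversion; from the bass Db upward in close position it reads Db-Gb-Bb.

Db Gb Bb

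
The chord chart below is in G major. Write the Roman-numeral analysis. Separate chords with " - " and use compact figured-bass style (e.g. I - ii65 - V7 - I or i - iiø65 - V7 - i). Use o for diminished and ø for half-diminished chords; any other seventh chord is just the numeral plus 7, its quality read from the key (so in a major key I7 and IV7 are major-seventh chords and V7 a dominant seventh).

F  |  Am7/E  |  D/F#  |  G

bVII - ii43 - V6 - I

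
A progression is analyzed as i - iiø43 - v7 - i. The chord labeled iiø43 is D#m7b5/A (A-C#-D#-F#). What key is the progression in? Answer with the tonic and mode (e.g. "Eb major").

C# minor

iiø43 is given as A-C#-D#-F# — a half-diminished seventh chord with root D#.
If D# is scale degree 2 and the mode makes that degree carry a half-diminished seventh chord, the tonic is C# and the mode is minor.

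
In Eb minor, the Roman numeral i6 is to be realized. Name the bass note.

Gb

i in Eb minor has root Eb; the chord is Eb-Gb-Bb.
The figure 6 means first inversion — the third is in the bass.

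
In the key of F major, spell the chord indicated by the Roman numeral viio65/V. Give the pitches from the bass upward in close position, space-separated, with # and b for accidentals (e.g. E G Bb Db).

D F Ab B

The slash marks an applied leading-tone chord: viio of V. In F major, V is C, so the leading tone to it is B, a half step below.
Building a fully diminished seventh chord on B gives B-D-F-Ab.
With the 65 figure the chord is in first inversion; from the bass D upward in close position it reads D-F-Ab-B.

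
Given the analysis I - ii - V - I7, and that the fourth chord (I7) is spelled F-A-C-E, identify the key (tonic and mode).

F major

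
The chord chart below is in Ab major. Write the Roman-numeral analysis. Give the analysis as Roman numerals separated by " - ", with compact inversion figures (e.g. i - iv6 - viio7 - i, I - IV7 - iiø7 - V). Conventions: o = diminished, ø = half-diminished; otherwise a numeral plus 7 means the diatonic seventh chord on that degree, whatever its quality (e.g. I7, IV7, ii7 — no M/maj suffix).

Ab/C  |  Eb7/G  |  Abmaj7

I6 - V65 - I7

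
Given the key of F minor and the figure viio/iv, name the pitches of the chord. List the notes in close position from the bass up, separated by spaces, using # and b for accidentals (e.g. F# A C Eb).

A C Eb

The slash marks an applied leading-tone chord: viio of iv. In F minor, iv is Bb, so the leading tone to it is A, a half step below.
Building a diminished triad on A gives A-C-Eb.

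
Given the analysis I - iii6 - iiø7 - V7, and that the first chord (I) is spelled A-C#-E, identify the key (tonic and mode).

A major

The anchor chord is a major triad on A, labeled I.
If A is scale degree 1 and the mode makes that degree carry a major triad, the tonic is A and the mode is major.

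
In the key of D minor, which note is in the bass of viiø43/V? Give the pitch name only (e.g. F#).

D

The applied chord viiø43/V is rooted on G#: G#-B-D-F#.
The figure 43 means second inversion — the fifth is in the bass.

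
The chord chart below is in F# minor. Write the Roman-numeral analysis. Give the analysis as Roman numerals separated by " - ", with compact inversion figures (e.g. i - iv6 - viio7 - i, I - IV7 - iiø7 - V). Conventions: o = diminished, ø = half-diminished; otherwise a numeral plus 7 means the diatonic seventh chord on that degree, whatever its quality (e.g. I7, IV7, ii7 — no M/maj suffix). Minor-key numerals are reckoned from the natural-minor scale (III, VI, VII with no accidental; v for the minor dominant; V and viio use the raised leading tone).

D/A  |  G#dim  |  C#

VI64 - iio - V

D/A: major triad on D = scale degree 6 → VI64.
G#dim: diminished triad on G# = scale degree 2 → iio.
C#: root C# is the dominant; major triad there is V.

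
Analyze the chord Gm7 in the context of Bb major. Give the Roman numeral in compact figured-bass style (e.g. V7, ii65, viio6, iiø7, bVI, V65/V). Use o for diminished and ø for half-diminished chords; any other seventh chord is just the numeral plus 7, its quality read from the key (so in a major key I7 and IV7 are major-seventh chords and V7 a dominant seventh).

Stacked in thirds the chord is G-Bb-D-F: a minor seventh chord on G.
In Bb major, G is the submediant; the diatonic minor seventh chord there is vi7.

vi7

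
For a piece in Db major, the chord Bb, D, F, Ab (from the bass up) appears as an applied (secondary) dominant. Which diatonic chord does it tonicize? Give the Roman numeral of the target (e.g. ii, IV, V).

The chord is a dominant seventh chord on Bb.
A dominant resolves down a perfect fifth: Bb → Eb. In Db major, Eb is scale degree 2, i.e. ii.

ii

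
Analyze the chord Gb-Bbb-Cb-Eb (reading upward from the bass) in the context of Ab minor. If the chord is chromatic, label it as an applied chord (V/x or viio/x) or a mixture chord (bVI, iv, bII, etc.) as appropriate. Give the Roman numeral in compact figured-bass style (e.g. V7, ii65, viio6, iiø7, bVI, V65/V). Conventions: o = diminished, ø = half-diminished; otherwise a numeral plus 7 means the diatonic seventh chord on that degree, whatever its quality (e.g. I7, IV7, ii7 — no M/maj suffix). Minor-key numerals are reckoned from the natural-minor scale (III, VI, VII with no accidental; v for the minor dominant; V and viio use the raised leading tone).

V43/VI

Stacked in thirds the chord is Cb-Eb-Gb-Bbb: a dominant seventh chord on Cb.
Cb is not a diatonic chord root with this quality in Ab minor, but it lies a perfect fifth above Fb (VI), so the chord functions as an applied dominant of VI.
With Gb in the bass the chord is in second inversion, so the figured bass is 43.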